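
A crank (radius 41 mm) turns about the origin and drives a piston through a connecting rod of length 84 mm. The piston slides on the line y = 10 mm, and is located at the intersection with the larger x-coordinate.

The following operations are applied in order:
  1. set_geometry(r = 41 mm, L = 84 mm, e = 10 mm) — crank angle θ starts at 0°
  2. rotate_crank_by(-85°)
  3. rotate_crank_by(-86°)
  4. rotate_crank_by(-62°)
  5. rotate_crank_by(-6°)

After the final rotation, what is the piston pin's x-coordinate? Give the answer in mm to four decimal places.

59.0320

set_geometry: r = 41 mm, L = 84 mm, e = 10 mm; θ ← 0°
rotate_crank_by(-85°): θ ← 0° -85° = -85°
rotate_crank_by(-86°): θ ← -85° -86° = -171°
rotate_crank_by(-62°): θ ← -171° -62° = -233°
rotate_crank_by(-6°): θ ← -233° -6° = -239°
crank pin P = (r cos θ, r sin θ) = (-21.116561, 35.143859)
h = r sin θ − e = 35.143859 − 10 = 25.143859
x = r cos θ + √(L² − h²) = -21.116561 + √(7056.0 − 632.2137) = -21.116561 + 80.148527 = 59.031966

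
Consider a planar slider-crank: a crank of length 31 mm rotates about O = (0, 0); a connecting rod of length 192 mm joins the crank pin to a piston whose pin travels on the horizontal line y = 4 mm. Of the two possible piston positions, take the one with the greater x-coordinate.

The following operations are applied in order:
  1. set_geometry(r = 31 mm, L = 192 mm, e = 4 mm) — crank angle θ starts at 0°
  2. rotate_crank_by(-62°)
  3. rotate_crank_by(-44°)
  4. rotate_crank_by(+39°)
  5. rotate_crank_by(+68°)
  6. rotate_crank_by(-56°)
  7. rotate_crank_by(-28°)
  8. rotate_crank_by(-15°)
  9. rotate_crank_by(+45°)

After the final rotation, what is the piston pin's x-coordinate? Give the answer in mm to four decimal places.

set_geometry: r = 31 mm, L = 192 mm, e = 4 mm; θ ← 0°
rotate_crank_by(-62°): θ ← 0° -62° = -62°
rotate_crank_by(-44°): θ ← -62° -44° = -106°
rotate_crank_by(+39°): θ ← -106° +39° = -67°
rotate_crank_by(+68°): θ ← -67° +68° = 1°
rotate_crank_by(-56°): θ ← 1° -56° = -55°
rotate_crank_by(-28°): θ ← -55° -28° = -83°
rotate_crank_by(-15°): θ ← -83° -15° = -98°
rotate_crank_by(+45°): θ ← -98° +45° = -53°
crank pin P = (r cos θ, r sin θ) = (18.656266, -24.757701)
h = r sin θ − e = -24.757701 − 4 = -28.757701
x = r cos θ + √(L² − h²) = 18.656266 + √(36864.0 − 827.0054) = 18.656266 + 189.834124 = 208.490390

208.4904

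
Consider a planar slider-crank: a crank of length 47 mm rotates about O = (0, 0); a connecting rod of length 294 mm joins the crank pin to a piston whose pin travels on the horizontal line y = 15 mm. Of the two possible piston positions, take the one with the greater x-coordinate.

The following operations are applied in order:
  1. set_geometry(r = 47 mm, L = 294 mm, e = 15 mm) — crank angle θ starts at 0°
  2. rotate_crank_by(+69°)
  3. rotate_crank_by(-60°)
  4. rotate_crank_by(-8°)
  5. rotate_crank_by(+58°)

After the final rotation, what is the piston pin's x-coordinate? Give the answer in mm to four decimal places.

317.1173

set_geometry: r = 47 mm, L = 294 mm, e = 15 mm; θ ← 0°
rotate_crank_by(+69°): θ ← 0° +69° = 69°
rotate_crank_by(-60°): θ ← 69° -60° = 9°
rotate_crank_by(-8°): θ ← 9° -8° = 1°
rotate_crank_by(+58°): θ ← 1° +58° = 59°
crank pin P = (r cos θ, r sin θ) = (24.206790, 40.286863)
h = r sin θ − e = 40.286863 − 15 = 25.286863
x = r cos θ + √(L² − h²) = 24.206790 + √(86436.0 − 639.4254) = 24.206790 + 292.910523 = 317.117313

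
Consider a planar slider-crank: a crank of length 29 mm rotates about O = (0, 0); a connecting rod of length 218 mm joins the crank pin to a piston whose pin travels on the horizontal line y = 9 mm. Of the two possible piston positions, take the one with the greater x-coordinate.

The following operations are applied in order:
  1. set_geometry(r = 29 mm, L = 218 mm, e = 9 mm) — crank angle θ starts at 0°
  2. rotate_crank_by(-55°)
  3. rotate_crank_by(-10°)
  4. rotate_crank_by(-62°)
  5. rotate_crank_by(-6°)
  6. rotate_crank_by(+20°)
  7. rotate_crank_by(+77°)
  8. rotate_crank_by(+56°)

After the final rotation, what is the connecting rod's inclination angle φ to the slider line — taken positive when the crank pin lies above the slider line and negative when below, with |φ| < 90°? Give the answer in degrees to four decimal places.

set_geometry: r = 29 mm, L = 218 mm, e = 9 mm; θ ← 0°
rotate_crank_by(-55°): θ ← 0° -55° = -55°
rotate_crank_by(-10°): θ ← -55° -10° = -65°
rotate_crank_by(-62°): θ ← -65° -62° = -127°
rotate_crank_by(-6°): θ ← -127° -6° = -133°
rotate_crank_by(+20°): θ ← -133° +20° = -113°
rotate_crank_by(+77°): θ ← -113° +77° = -36°
rotate_crank_by(+56°): θ ← -36° +56° = 20°
crank pin P = (r cos θ, r sin θ) = (27.251086, 9.918584)
h = r sin θ − e = 9.918584 − 9 = 0.918584
sin φ = h / L = 0.918584 / 218 = 0.00421369
φ = arcsin(0.00421369) = 0.241427°

0.2414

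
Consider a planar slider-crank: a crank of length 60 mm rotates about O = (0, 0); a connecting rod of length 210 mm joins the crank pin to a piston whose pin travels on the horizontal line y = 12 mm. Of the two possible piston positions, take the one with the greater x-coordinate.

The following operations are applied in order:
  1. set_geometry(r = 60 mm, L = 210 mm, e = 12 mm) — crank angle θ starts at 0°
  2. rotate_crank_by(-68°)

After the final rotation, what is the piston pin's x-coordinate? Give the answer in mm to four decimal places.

221.2880

set_geometry: r = 60 mm, L = 210 mm, e = 12 mm; θ ← 0°
rotate_crank_by(-68°): θ ← 0° -68° = -68°
crank pin P = (r cos θ, r sin θ) = (22.476396, -55.631031)
h = r sin θ − e = -55.631031 − 12 = -67.631031
x = r cos θ + √(L² − h²) = 22.476396 + √(44100.0 − 4573.9564) = 22.476396 + 198.811578 = 221.287974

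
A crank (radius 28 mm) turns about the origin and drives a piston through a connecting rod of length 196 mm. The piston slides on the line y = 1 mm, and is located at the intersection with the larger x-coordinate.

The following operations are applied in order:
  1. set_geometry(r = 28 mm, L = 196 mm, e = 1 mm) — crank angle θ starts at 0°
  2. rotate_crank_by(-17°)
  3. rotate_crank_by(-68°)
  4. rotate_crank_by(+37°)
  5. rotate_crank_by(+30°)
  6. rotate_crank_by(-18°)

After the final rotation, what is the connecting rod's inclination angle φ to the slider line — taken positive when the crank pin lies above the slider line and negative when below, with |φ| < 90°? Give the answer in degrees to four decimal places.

set_geometry: r = 28 mm, L = 196 mm, e = 1 mm; θ ← 0°
rotate_crank_by(-17°): θ ← 0° -17° = -17°
rotate_crank_by(-68°): θ ← -17° -68° = -85°
rotate_crank_by(+37°): θ ← -85° +37° = -48°
rotate_crank_by(+30°): θ ← -48° +30° = -18°
rotate_crank_by(-18°): θ ← -18° -18° = -36°
crank pin P = (r cos θ, r sin θ) = (22.652476, -16.457987)
h = r sin θ − e = -16.457987 − 1 = -17.457987
sin φ = h / L = -17.457987 / 196 = -0.08907136
φ = arcsin(-0.08907136) = -5.110186°

-5.1102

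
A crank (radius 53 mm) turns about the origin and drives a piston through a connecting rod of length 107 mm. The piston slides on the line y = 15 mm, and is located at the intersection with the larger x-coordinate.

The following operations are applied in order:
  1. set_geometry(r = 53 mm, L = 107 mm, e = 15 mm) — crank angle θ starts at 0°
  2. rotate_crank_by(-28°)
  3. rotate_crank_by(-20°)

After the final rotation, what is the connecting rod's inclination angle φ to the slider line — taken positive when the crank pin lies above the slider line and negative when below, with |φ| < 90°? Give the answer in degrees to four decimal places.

set_geometry: r = 53 mm, L = 107 mm, e = 15 mm; θ ← 0°
rotate_crank_by(-28°): θ ← 0° -28° = -28°
rotate_crank_by(-20°): θ ← -28° -20° = -48°
crank pin P = (r cos θ, r sin θ) = (35.463922, -39.386676)
h = r sin θ − e = -39.386676 − 15 = -54.386676
sin φ = h / L = -54.386676 / 107 = -0.50828669
φ = arcsin(-0.50828669) = -30.549774°

-30.5498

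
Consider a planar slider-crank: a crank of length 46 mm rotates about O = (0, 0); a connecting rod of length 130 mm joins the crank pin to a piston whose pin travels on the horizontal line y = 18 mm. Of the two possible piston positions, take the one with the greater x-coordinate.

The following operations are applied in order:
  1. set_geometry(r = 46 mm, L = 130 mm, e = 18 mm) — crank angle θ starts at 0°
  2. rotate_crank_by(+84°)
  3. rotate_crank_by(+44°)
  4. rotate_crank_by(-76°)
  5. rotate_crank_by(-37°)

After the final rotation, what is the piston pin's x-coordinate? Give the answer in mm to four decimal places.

174.2897

set_geometry: r = 46 mm, L = 130 mm, e = 18 mm; θ ← 0°
rotate_crank_by(+84°): θ ← 0° +84° = 84°
rotate_crank_by(+44°): θ ← 84° +44° = 128°
rotate_crank_by(-76°): θ ← 128° -76° = 52°
rotate_crank_by(-37°): θ ← 52° -37° = 15°
crank pin P = (r cos θ, r sin θ) = (44.432588, 11.905676)
h = r sin θ − e = 11.905676 − 18 = -6.094324
x = r cos θ + √(L² − h²) = 44.432588 + √(16900.0 − 37.1408) = 44.432588 + 129.857072 = 174.289660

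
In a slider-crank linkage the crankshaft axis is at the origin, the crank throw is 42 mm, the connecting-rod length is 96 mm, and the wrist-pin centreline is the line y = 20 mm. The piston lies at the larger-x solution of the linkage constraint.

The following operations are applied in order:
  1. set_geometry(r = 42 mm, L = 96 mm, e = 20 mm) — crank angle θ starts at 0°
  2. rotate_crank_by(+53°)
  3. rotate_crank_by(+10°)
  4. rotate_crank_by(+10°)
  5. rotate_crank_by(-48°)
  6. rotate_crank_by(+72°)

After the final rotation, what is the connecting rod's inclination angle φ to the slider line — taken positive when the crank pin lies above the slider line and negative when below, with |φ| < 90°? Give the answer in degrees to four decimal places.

set_geometry: r = 42 mm, L = 96 mm, e = 20 mm; θ ← 0°
rotate_crank_by(+53°): θ ← 0° +53° = 53°
rotate_crank_by(+10°): θ ← 53° +10° = 63°
rotate_crank_by(+10°): θ ← 63° +10° = 73°
rotate_crank_by(-48°): θ ← 73° -48° = 25°
rotate_crank_by(+72°): θ ← 25° +72° = 97°
crank pin P = (r cos θ, r sin θ) = (-5.118512, 41.686938)
h = r sin θ − e = 41.686938 − 20 = 21.686938
sin φ = h / L = 21.686938 / 96 = 0.22590561
φ = arcsin(0.22590561) = 13.056137°

13.0561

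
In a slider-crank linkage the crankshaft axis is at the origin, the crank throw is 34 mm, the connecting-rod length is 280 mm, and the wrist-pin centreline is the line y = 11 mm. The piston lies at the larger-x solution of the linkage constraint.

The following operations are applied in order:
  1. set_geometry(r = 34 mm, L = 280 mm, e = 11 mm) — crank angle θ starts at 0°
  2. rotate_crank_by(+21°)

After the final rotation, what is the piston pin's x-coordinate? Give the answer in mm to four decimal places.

311.7392

set_geometry: r = 34 mm, L = 280 mm, e = 11 mm; θ ← 0°
rotate_crank_by(+21°): θ ← 0° +21° = 21°
crank pin P = (r cos θ, r sin θ) = (31.741735, 12.184510)
h = r sin θ − e = 12.184510 − 11 = 1.184510
x = r cos θ + √(L² − h²) = 31.741735 + √(78400.0 − 1.4031) = 31.741735 + 279.997495 = 311.739229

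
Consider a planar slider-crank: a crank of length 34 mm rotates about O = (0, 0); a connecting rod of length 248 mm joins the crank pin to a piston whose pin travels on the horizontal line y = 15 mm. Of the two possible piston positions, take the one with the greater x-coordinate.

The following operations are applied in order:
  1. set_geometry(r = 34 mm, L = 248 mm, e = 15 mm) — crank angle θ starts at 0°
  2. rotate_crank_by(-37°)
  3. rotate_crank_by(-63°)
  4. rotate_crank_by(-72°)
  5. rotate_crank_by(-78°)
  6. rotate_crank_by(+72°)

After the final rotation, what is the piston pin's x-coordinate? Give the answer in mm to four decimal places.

213.4919

set_geometry: r = 34 mm, L = 248 mm, e = 15 mm; θ ← 0°
rotate_crank_by(-37°): θ ← 0° -37° = -37°
rotate_crank_by(-63°): θ ← -37° -63° = -100°
rotate_crank_by(-72°): θ ← -100° -72° = -172°
rotate_crank_by(-78°): θ ← -172° -78° = -250°
rotate_crank_by(+72°): θ ← -250° +72° = -178°
crank pin P = (r cos θ, r sin θ) = (-33.979288, -1.186583)
h = r sin θ − e = -1.186583 − 15 = -16.186583
x = r cos θ + √(L² − h²) = -33.979288 + √(61504.0 − 262.0055) = -33.979288 + 247.471199 = 213.491911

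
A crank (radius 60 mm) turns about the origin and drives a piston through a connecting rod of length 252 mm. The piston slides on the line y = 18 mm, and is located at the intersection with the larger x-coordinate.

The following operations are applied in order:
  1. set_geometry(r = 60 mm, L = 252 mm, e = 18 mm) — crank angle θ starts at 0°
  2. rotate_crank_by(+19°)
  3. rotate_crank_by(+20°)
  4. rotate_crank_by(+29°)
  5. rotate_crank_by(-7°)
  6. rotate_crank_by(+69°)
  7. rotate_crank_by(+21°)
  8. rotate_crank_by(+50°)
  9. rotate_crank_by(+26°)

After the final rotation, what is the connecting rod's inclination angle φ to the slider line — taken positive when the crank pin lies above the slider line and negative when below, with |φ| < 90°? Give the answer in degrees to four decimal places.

-14.2150

set_geometry: r = 60 mm, L = 252 mm, e = 18 mm; θ ← 0°
rotate_crank_by(+19°): θ ← 0° +19° = 19°
rotate_crank_by(+20°): θ ← 19° +20° = 39°
rotate_crank_by(+29°): θ ← 39° +29° = 68°
rotate_crank_by(-7°): θ ← 68° -7° = 61°
rotate_crank_by(+69°): θ ← 61° +69° = 130°
rotate_crank_by(+21°): θ ← 130° +21° = 151°
rotate_crank_by(+50°): θ ← 151° +50° = 201°
rotate_crank_by(+26°): θ ← 201° +26° = 227°
crank pin P = (r cos θ, r sin θ) = (-40.919902, -43.881222)
h = r sin θ − e = -43.881222 − 18 = -61.881222
sin φ = h / L = -61.881222 / 252 = -0.24556041
φ = arcsin(-0.24556041) = -14.214954°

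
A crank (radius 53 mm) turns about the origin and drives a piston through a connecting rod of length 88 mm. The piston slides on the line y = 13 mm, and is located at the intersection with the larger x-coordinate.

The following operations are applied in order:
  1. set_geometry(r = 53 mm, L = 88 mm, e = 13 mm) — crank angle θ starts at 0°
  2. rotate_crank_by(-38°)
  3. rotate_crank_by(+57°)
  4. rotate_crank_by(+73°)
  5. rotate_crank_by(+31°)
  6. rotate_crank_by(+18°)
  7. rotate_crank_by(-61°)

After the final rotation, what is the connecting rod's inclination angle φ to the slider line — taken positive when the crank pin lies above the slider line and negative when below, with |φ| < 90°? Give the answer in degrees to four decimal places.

set_geometry: r = 53 mm, L = 88 mm, e = 13 mm; θ ← 0°
rotate_crank_by(-38°): θ ← 0° -38° = -38°
rotate_crank_by(+57°): θ ← -38° +57° = 19°
rotate_crank_by(+73°): θ ← 19° +73° = 92°
rotate_crank_by(+31°): θ ← 92° +31° = 123°
rotate_crank_by(+18°): θ ← 123° +18° = 141°
rotate_crank_by(-61°): θ ← 141° -61° = 80°
crank pin P = (r cos θ, r sin θ) = (9.203353, 52.194811)
h = r sin θ − e = 52.194811 − 13 = 39.194811
sin φ = h / L = 39.194811 / 88 = 0.44539558
φ = arcsin(0.44539558) = 26.448651°

26.4487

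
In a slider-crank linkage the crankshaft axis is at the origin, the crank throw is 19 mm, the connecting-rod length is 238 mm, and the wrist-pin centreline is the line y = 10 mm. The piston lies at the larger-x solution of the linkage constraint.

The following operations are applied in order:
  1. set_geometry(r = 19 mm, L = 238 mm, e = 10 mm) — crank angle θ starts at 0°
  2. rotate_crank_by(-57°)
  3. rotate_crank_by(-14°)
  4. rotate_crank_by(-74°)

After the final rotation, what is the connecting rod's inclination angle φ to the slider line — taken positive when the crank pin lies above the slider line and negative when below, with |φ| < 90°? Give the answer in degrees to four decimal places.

-5.0374

set_geometry: r = 19 mm, L = 238 mm, e = 10 mm; θ ← 0°
rotate_crank_by(-57°): θ ← 0° -57° = -57°
rotate_crank_by(-14°): θ ← -57° -14° = -71°
rotate_crank_by(-74°): θ ← -71° -74° = -145°
crank pin P = (r cos θ, r sin θ) = (-15.563889, -10.897952)
h = r sin θ − e = -10.897952 − 10 = -20.897952
sin φ = h / L = -20.897952 / 238 = -0.08780652
φ = arcsin(-0.08780652) = -5.037430°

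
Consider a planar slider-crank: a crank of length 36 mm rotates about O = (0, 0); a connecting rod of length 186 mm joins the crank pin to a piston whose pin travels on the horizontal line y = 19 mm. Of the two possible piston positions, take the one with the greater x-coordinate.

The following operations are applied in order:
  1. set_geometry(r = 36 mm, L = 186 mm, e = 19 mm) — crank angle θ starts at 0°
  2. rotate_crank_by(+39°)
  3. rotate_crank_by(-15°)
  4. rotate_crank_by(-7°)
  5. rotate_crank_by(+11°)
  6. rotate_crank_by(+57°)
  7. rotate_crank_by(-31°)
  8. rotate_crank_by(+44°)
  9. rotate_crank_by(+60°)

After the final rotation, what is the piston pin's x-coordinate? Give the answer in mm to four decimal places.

set_geometry: r = 36 mm, L = 186 mm, e = 19 mm; θ ← 0°
rotate_crank_by(+39°): θ ← 0° +39° = 39°
rotate_crank_by(-15°): θ ← 39° -15° = 24°
rotate_crank_by(-7°): θ ← 24° -7° = 17°
rotate_crank_by(+11°): θ ← 17° +11° = 28°
rotate_crank_by(+57°): θ ← 28° +57° = 85°
rotate_crank_by(-31°): θ ← 85° -31° = 54°
rotate_crank_by(+44°): θ ← 54° +44° = 98°
rotate_crank_by(+60°): θ ← 98° +60° = 158°
crank pin P = (r cos θ, r sin θ) = (-33.378619, 13.485837)
h = r sin θ − e = 13.485837 − 19 = -5.514163
x = r cos θ + √(L² − h²) = -33.378619 + √(34596.0 − 30.4060) = -33.378619 + 185.918246 = 152.539627

152.5396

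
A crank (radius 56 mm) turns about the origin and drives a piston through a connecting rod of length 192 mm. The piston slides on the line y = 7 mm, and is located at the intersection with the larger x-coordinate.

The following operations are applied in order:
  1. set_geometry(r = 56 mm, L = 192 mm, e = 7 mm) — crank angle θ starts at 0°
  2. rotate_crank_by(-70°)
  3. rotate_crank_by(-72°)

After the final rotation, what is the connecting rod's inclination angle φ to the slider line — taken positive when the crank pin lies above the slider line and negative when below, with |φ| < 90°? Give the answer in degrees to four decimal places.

-12.4757

set_geometry: r = 56 mm, L = 192 mm, e = 7 mm; θ ← 0°
rotate_crank_by(-70°): θ ← 0° -70° = -70°
rotate_crank_by(-72°): θ ← -70° -72° = -142°
crank pin P = (r cos θ, r sin θ) = (-44.128602, -34.477043)
h = r sin θ − e = -34.477043 − 7 = -41.477043
sin φ = h / L = -41.477043 / 192 = -0.21602626
φ = arcsin(-0.21602626) = -12.475743°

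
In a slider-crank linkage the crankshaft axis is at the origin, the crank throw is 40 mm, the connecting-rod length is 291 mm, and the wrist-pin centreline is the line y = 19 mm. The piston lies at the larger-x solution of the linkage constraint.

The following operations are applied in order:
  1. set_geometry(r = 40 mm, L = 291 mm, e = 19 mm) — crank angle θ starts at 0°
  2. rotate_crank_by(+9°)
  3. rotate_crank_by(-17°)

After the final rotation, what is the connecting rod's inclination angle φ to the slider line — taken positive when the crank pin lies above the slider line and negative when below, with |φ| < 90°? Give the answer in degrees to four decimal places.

-4.8428

set_geometry: r = 40 mm, L = 291 mm, e = 19 mm; θ ← 0°
rotate_crank_by(+9°): θ ← 0° +9° = 9°
rotate_crank_by(-17°): θ ← 9° -17° = -8°
crank pin P = (r cos θ, r sin θ) = (39.610723, -5.566924)
h = r sin θ − e = -5.566924 − 19 = -24.566924
sin φ = h / L = -24.566924 / 291 = -0.08442242
φ = arcsin(-0.08442242) = -4.842813°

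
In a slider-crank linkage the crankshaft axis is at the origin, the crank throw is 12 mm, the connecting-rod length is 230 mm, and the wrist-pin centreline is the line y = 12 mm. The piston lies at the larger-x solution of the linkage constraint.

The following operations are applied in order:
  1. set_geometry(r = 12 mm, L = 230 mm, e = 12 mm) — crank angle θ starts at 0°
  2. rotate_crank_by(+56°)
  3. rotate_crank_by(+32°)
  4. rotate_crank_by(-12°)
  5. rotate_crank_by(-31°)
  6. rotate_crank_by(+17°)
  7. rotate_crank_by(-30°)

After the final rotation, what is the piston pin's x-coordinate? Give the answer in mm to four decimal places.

set_geometry: r = 12 mm, L = 230 mm, e = 12 mm; θ ← 0°
rotate_crank_by(+56°): θ ← 0° +56° = 56°
rotate_crank_by(+32°): θ ← 56° +32° = 88°
rotate_crank_by(-12°): θ ← 88° -12° = 76°
rotate_crank_by(-31°): θ ← 76° -31° = 45°
rotate_crank_by(+17°): θ ← 45° +17° = 62°
rotate_crank_by(-30°): θ ← 62° -30° = 32°
crank pin P = (r cos θ, r sin θ) = (10.176577, 6.359031)
h = r sin θ − e = 6.359031 − 12 = -5.640969
x = r cos θ + √(L² − h²) = 10.176577 + √(52900.0 − 31.8205) = 10.176577 + 229.930815 = 240.107392

240.1074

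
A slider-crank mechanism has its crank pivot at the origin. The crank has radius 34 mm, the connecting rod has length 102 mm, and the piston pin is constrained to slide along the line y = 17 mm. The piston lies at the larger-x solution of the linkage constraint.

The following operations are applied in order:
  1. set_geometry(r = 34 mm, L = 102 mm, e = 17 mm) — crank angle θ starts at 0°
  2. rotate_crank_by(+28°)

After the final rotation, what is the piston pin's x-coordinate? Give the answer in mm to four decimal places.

set_geometry: r = 34 mm, L = 102 mm, e = 17 mm; θ ← 0°
rotate_crank_by(+28°): θ ← 0° +28° = 28°
crank pin P = (r cos θ, r sin θ) = (30.020218, 15.962033)
h = r sin θ − e = 15.962033 − 17 = -1.037967
x = r cos θ + √(L² − h²) = 30.020218 + √(10404.0 − 1.0774) = 30.020218 + 101.994719 = 132.014937

132.0149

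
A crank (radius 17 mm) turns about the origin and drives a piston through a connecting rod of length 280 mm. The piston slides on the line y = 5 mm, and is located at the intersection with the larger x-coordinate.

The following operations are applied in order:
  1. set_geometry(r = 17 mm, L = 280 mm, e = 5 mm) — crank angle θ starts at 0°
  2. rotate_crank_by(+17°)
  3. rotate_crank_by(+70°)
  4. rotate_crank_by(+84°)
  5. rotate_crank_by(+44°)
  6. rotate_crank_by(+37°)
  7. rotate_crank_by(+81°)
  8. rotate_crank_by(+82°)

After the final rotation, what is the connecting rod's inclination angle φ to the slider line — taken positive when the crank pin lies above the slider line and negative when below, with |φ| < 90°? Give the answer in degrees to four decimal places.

1.8267

set_geometry: r = 17 mm, L = 280 mm, e = 5 mm; θ ← 0°
rotate_crank_by(+17°): θ ← 0° +17° = 17°
rotate_crank_by(+70°): θ ← 17° +70° = 87°
rotate_crank_by(+84°): θ ← 87° +84° = 171°
rotate_crank_by(+44°): θ ← 171° +44° = 215°
rotate_crank_by(+37°): θ ← 215° +37° = 252°
rotate_crank_by(+81°): θ ← 252° +81° = 333°
rotate_crank_by(+82°): θ ← 333° +82° = 415°
crank pin P = (r cos θ, r sin θ) = (9.750799, 13.925585)
h = r sin θ − e = 13.925585 − 5 = 8.925585
sin φ = h / L = 8.925585 / 280 = 0.03187709
φ = arcsin(0.03187709) = 1.826732°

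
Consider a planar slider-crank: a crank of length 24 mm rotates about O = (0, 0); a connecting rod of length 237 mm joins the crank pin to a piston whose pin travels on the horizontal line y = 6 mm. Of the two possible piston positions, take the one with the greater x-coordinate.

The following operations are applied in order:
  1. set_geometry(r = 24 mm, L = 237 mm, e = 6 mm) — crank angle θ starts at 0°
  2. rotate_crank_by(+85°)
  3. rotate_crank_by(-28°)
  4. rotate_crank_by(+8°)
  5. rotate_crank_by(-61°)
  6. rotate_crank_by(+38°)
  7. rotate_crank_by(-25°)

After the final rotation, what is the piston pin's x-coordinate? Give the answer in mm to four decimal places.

set_geometry: r = 24 mm, L = 237 mm, e = 6 mm; θ ← 0°
rotate_crank_by(+85°): θ ← 0° +85° = 85°
rotate_crank_by(-28°): θ ← 85° -28° = 57°
rotate_crank_by(+8°): θ ← 57° +8° = 65°
rotate_crank_by(-61°): θ ← 65° -61° = 4°
rotate_crank_by(+38°): θ ← 4° +38° = 42°
rotate_crank_by(-25°): θ ← 42° -25° = 17°
crank pin P = (r cos θ, r sin θ) = (22.951314, 7.016921)
h = r sin θ − e = 7.016921 − 6 = 1.016921
x = r cos θ + √(L² − h²) = 22.951314 + √(56169.0 − 1.0341) = 22.951314 + 236.997818 = 259.949132

259.9491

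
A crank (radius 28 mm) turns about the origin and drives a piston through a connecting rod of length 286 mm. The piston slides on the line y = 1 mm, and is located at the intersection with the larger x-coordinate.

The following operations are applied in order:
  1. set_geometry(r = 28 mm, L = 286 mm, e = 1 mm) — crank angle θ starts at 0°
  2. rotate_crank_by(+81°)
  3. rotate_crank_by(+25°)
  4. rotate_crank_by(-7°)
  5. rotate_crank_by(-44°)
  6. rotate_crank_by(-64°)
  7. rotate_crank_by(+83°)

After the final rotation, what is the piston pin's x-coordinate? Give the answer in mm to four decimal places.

set_geometry: r = 28 mm, L = 286 mm, e = 1 mm; θ ← 0°
rotate_crank_by(+81°): θ ← 0° +81° = 81°
rotate_crank_by(+25°): θ ← 81° +25° = 106°
rotate_crank_by(-7°): θ ← 106° -7° = 99°
rotate_crank_by(-44°): θ ← 99° -44° = 55°
rotate_crank_by(-64°): θ ← 55° -64° = -9°
rotate_crank_by(+83°): θ ← -9° +83° = 74°
crank pin P = (r cos θ, r sin θ) = (7.717846, 26.915327)
h = r sin θ − e = 26.915327 − 1 = 25.915327
x = r cos θ + √(L² − h²) = 7.717846 + √(81796.0 − 671.6042) = 7.717846 + 284.823447 = 292.541293

292.5413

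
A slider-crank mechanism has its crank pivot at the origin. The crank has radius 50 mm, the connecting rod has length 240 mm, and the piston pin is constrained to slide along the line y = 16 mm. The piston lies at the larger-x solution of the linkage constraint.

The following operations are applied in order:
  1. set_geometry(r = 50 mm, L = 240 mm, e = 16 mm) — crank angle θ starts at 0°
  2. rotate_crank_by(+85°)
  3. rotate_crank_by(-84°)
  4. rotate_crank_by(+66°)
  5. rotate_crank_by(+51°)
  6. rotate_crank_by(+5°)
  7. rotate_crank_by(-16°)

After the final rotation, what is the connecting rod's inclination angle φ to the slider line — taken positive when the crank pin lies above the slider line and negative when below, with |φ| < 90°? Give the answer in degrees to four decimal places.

7.6178

set_geometry: r = 50 mm, L = 240 mm, e = 16 mm; θ ← 0°
rotate_crank_by(+85°): θ ← 0° +85° = 85°
rotate_crank_by(-84°): θ ← 85° -84° = 1°
rotate_crank_by(+66°): θ ← 1° +66° = 67°
rotate_crank_by(+51°): θ ← 67° +51° = 118°
rotate_crank_by(+5°): θ ← 118° +5° = 123°
rotate_crank_by(-16°): θ ← 123° -16° = 107°
crank pin P = (r cos θ, r sin θ) = (-14.618585, 47.815238)
h = r sin θ − e = 47.815238 − 16 = 31.815238
sin φ = h / L = 31.815238 / 240 = 0.13256349
φ = arcsin(0.13256349) = 7.617752°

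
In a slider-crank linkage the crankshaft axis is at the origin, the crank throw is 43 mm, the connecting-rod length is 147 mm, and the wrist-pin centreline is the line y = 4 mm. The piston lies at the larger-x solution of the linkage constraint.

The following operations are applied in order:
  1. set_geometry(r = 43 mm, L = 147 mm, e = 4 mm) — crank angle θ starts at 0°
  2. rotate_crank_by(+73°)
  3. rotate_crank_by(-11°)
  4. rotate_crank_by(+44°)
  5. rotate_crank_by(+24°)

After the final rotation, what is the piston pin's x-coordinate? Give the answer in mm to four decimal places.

116.4833

set_geometry: r = 43 mm, L = 147 mm, e = 4 mm; θ ← 0°
rotate_crank_by(+73°): θ ← 0° +73° = 73°
rotate_crank_by(-11°): θ ← 73° -11° = 62°
rotate_crank_by(+44°): θ ← 62° +44° = 106°
rotate_crank_by(+24°): θ ← 106° +24° = 130°
crank pin P = (r cos θ, r sin θ) = (-27.639867, 32.939911)
h = r sin θ − e = 32.939911 − 4 = 28.939911
x = r cos θ + √(L² − h²) = -27.639867 + √(21609.0 − 837.5185) = -27.639867 + 144.123147 = 116.483280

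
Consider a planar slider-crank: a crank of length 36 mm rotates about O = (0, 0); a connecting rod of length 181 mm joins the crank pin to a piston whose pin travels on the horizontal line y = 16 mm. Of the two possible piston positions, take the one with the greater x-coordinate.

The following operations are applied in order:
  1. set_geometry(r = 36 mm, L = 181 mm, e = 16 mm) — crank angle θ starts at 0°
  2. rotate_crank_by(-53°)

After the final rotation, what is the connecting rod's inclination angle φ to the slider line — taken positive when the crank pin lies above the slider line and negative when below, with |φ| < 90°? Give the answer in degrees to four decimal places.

-14.3144

set_geometry: r = 36 mm, L = 181 mm, e = 16 mm; θ ← 0°
rotate_crank_by(-53°): θ ← 0° -53° = -53°
crank pin P = (r cos θ, r sin θ) = (21.665341, -28.750878)
h = r sin θ − e = -28.750878 − 16 = -44.750878
sin φ = h / L = -44.750878 / 181 = -0.24724242
φ = arcsin(-0.24724242) = -14.314393°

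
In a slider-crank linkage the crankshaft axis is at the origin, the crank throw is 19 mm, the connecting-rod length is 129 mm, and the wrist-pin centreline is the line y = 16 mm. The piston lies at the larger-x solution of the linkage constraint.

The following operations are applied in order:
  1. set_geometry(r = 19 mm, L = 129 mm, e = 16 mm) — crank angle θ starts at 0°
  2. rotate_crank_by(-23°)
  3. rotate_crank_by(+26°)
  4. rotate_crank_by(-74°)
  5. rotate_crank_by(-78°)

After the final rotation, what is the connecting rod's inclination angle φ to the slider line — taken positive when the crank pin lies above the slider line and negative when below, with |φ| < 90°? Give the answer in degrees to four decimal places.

-11.5305

set_geometry: r = 19 mm, L = 129 mm, e = 16 mm; θ ← 0°
rotate_crank_by(-23°): θ ← 0° -23° = -23°
rotate_crank_by(+26°): θ ← -23° +26° = 3°
rotate_crank_by(-74°): θ ← 3° -74° = -71°
rotate_crank_by(-78°): θ ← -71° -78° = -149°
crank pin P = (r cos θ, r sin θ) = (-16.286179, -9.785723)
h = r sin θ − e = -9.785723 − 16 = -25.785723
sin φ = h / L = -25.785723 / 129 = -0.19988933
φ = arcsin(-0.19988933) = -11.530487°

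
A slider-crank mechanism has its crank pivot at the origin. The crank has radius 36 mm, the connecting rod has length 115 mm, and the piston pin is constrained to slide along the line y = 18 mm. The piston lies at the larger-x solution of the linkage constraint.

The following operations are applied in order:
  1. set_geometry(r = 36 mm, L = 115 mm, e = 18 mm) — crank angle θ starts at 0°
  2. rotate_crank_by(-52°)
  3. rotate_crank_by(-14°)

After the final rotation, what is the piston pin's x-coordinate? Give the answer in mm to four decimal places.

117.7708

set_geometry: r = 36 mm, L = 115 mm, e = 18 mm; θ ← 0°
rotate_crank_by(-52°): θ ← 0° -52° = -52°
rotate_crank_by(-14°): θ ← -52° -14° = -66°
crank pin P = (r cos θ, r sin θ) = (14.642519, -32.887636)
h = r sin θ − e = -32.887636 − 18 = -50.887636
x = r cos θ + √(L² − h²) = 14.642519 + √(13225.0 − 2589.5515) = 14.642519 + 103.128311 = 117.770830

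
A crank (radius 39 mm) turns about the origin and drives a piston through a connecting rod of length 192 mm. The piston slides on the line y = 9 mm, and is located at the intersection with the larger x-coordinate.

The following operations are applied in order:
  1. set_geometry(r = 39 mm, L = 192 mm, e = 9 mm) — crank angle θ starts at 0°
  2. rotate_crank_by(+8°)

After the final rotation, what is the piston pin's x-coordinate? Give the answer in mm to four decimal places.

230.5872

set_geometry: r = 39 mm, L = 192 mm, e = 9 mm; θ ← 0°
rotate_crank_by(+8°): θ ← 0° +8° = 8°
crank pin P = (r cos θ, r sin θ) = (38.620455, 5.427751)
h = r sin θ − e = 5.427751 − 9 = -3.572249
x = r cos θ + √(L² − h²) = 38.620455 + √(36864.0 − 12.7610) = 38.620455 + 191.966765 = 230.587220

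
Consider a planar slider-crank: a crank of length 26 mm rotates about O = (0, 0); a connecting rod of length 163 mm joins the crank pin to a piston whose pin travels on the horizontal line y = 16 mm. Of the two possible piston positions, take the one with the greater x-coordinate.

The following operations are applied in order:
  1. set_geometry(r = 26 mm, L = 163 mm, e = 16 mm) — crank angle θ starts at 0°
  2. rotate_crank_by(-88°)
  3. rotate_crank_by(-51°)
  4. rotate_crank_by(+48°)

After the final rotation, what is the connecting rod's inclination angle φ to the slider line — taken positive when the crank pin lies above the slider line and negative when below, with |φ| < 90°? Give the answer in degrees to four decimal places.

-14.9303

set_geometry: r = 26 mm, L = 163 mm, e = 16 mm; θ ← 0°
rotate_crank_by(-88°): θ ← 0° -88° = -88°
rotate_crank_by(-51°): θ ← -88° -51° = -139°
rotate_crank_by(+48°): θ ← -139° +48° = -91°
crank pin P = (r cos θ, r sin θ) = (-0.453763, -25.996040)
h = r sin θ − e = -25.996040 − 16 = -41.996040
sin φ = h / L = -41.996040 / 163 = -0.25764442
φ = arcsin(-0.25764442) = -14.930336°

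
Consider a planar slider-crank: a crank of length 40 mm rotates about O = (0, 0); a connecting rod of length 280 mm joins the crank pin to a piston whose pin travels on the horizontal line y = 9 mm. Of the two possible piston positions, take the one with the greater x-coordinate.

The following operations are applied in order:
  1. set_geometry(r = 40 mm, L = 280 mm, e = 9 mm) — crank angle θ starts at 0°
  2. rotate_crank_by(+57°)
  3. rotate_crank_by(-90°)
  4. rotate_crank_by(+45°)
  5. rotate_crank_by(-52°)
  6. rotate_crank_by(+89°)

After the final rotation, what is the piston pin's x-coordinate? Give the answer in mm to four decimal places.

305.4395

set_geometry: r = 40 mm, L = 280 mm, e = 9 mm; θ ← 0°
rotate_crank_by(+57°): θ ← 0° +57° = 57°
rotate_crank_by(-90°): θ ← 57° -90° = -33°
rotate_crank_by(+45°): θ ← -33° +45° = 12°
rotate_crank_by(-52°): θ ← 12° -52° = -40°
rotate_crank_by(+89°): θ ← -40° +89° = 49°
crank pin P = (r cos θ, r sin θ) = (26.242361, 30.188383)
h = r sin θ − e = 30.188383 − 9 = 21.188383
x = r cos θ + √(L² − h²) = 26.242361 + √(78400.0 − 448.9476) = 26.242361 + 279.197157 = 305.439518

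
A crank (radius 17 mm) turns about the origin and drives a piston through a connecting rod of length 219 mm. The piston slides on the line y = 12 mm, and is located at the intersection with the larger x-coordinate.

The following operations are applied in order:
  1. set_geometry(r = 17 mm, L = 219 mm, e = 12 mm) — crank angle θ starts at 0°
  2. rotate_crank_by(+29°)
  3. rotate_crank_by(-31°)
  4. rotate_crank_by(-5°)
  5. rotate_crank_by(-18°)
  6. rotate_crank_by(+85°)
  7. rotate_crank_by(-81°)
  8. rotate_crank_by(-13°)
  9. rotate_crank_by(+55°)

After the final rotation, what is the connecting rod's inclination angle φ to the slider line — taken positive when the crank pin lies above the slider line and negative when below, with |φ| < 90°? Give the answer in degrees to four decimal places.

-1.5458

set_geometry: r = 17 mm, L = 219 mm, e = 12 mm; θ ← 0°
rotate_crank_by(+29°): θ ← 0° +29° = 29°
rotate_crank_by(-31°): θ ← 29° -31° = -2°
rotate_crank_by(-5°): θ ← -2° -5° = -7°
rotate_crank_by(-18°): θ ← -7° -18° = -25°
rotate_crank_by(+85°): θ ← -25° +85° = 60°
rotate_crank_by(-81°): θ ← 60° -81° = -21°
rotate_crank_by(-13°): θ ← -21° -13° = -34°
rotate_crank_by(+55°): θ ← -34° +55° = 21°
crank pin P = (r cos θ, r sin θ) = (15.870867, 6.092255)
h = r sin θ − e = 6.092255 − 12 = -5.907745
sin φ = h / L = -5.907745 / 219 = -0.02697600
φ = arcsin(-0.02697600) = -1.545799°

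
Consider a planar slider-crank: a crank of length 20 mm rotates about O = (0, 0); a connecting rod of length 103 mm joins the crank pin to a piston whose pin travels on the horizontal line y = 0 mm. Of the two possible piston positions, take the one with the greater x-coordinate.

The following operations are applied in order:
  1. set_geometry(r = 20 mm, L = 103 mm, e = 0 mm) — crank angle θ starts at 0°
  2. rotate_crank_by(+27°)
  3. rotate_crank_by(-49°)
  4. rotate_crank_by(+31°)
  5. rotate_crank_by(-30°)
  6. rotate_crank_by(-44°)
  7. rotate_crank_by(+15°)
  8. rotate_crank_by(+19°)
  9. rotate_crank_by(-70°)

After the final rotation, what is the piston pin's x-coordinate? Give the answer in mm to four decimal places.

97.2955

set_geometry: r = 20 mm, L = 103 mm, e = 0 mm; θ ← 0°
rotate_crank_by(+27°): θ ← 0° +27° = 27°
rotate_crank_by(-49°): θ ← 27° -49° = -22°
rotate_crank_by(+31°): θ ← -22° +31° = 9°
rotate_crank_by(-30°): θ ← 9° -30° = -21°
rotate_crank_by(-44°): θ ← -21° -44° = -65°
rotate_crank_by(+15°): θ ← -65° +15° = -50°
rotate_crank_by(+19°): θ ← -50° +19° = -31°
rotate_crank_by(-70°): θ ← -31° -70° = -101°
crank pin P = (r cos θ, r sin θ) = (-3.816180, -19.632544)
h = r sin θ − e = -19.632544 − 0 = -19.632544
x = r cos θ + √(L² − h²) = -3.816180 + √(10609.0 − 385.4368) = -3.816180 + 101.111637 = 97.295458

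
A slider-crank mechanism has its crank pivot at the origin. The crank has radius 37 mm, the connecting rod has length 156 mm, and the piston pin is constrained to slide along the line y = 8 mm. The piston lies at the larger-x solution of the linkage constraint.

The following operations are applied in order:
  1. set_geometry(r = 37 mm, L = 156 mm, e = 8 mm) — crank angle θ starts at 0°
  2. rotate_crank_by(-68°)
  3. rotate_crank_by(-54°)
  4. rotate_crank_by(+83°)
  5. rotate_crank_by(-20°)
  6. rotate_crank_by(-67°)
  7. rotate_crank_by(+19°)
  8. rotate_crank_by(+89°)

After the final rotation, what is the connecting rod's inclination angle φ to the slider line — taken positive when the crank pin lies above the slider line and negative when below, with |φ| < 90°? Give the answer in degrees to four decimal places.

set_geometry: r = 37 mm, L = 156 mm, e = 8 mm; θ ← 0°
rotate_crank_by(-68°): θ ← 0° -68° = -68°
rotate_crank_by(-54°): θ ← -68° -54° = -122°
rotate_crank_by(+83°): θ ← -122° +83° = -39°
rotate_crank_by(-20°): θ ← -39° -20° = -59°
rotate_crank_by(-67°): θ ← -59° -67° = -126°
rotate_crank_by(+19°): θ ← -126° +19° = -107°
rotate_crank_by(+89°): θ ← -107° +89° = -18°
crank pin P = (r cos θ, r sin θ) = (35.189091, -11.433629)
h = r sin θ − e = -11.433629 − 8 = -19.433629
sin φ = h / L = -19.433629 / 156 = -0.12457454
φ = arcsin(-0.12457454) = -7.156187°

-7.1562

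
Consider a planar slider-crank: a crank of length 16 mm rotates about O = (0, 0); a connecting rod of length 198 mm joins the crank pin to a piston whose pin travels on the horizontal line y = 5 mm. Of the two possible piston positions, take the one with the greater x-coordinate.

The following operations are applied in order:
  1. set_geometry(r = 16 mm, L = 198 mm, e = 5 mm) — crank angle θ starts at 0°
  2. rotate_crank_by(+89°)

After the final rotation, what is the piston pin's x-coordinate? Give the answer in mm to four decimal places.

197.9736

set_geometry: r = 16 mm, L = 198 mm, e = 5 mm; θ ← 0°
rotate_crank_by(+89°): θ ← 0° +89° = 89°
crank pin P = (r cos θ, r sin θ) = (0.279239, 15.997563)
h = r sin θ − e = 15.997563 − 5 = 10.997563
x = r cos θ + √(L² − h²) = 0.279239 + √(39204.0 − 120.9464) = 0.279239 + 197.694344 = 197.973582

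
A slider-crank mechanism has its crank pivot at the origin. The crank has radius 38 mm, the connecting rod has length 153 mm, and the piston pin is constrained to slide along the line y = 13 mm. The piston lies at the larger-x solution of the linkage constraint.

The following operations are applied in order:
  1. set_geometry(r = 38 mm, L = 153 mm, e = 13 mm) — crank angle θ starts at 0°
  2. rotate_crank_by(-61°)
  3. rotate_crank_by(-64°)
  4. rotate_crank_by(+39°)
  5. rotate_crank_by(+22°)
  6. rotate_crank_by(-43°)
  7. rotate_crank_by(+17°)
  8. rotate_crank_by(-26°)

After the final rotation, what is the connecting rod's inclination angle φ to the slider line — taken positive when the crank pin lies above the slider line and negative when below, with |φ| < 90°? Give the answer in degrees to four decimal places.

-17.9506

set_geometry: r = 38 mm, L = 153 mm, e = 13 mm; θ ← 0°
rotate_crank_by(-61°): θ ← 0° -61° = -61°
rotate_crank_by(-64°): θ ← -61° -64° = -125°
rotate_crank_by(+39°): θ ← -125° +39° = -86°
rotate_crank_by(+22°): θ ← -86° +22° = -64°
rotate_crank_by(-43°): θ ← -64° -43° = -107°
rotate_crank_by(+17°): θ ← -107° +17° = -90°
rotate_crank_by(-26°): θ ← -90° -26° = -116°
crank pin P = (r cos θ, r sin θ) = (-16.658104, -34.154174)
h = r sin θ − e = -34.154174 − 13 = -47.154174
sin φ = h / L = -47.154174 / 153 = -0.30819721
φ = arcsin(-0.30819721) = -17.950620°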